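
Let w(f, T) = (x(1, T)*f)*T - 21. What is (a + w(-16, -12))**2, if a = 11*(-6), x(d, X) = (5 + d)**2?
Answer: 46580625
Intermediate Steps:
w(f, T) = -21 + 36*T*f (w(f, T) = ((5 + 1)**2*f)*T - 21 = (6**2*f)*T - 21 = (36*f)*T - 21 = 36*T*f - 21 = -21 + 36*T*f)
a = -66
(a + w(-16, -12))**2 = (-66 + (-21 + 36*(-12)*(-16)))**2 = (-66 + (-21 + 6912))**2 = (-66 + 6891)**2 = 6825**2 = 46580625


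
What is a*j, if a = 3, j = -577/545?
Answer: -1731/545 ≈ -3.1761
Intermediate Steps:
j = -577/545 (j = -577*1/545 = -577/545 ≈ -1.0587)
a*j = 3*(-577/545) = -1731/545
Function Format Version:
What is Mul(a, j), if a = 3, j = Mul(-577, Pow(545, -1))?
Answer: Rational(-1731, 545) ≈ -3.1761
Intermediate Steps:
j = Rational(-577, 545) (j = Mul(-577, Rational(1, 545)) = Rational(-577, 545) ≈ -1.0587)
Mul(a, j) = Mul(3, Rational(-577, 545)) = Rational(-1731, 545)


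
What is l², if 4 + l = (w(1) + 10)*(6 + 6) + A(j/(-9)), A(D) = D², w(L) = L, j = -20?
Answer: 115949824/6561 ≈ 17673.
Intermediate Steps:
l = 10768/81 (l = -4 + ((1 + 10)*(6 + 6) + (-20/(-9))²) = -4 + (11*12 + (-20*(-⅑))²) = -4 + (132 + (20/9)²) = -4 + (132 + 400/81) = -4 + 11092/81 = 10768/81 ≈ 132.94)
l² = (10768/81)² = 115949824/6561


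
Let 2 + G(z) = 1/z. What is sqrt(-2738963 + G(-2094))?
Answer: I*sqrt(12009912336834)/2094 ≈ 1655.0*I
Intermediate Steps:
G(z) = -2 + 1/z
sqrt(-2738963 + G(-2094)) = sqrt(-2738963 + (-2 + 1/(-2094))) = sqrt(-2738963 + (-2 - 1/2094)) = sqrt(-2738963 - 4189/2094) = sqrt(-5735392711/2094) = I*sqrt(12009912336834)/2094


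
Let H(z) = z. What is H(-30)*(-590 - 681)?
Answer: 38130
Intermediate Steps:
H(-30)*(-590 - 681) = -30*(-590 - 681) = -30*(-1271) = 38130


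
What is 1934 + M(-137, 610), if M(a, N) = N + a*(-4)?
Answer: 3092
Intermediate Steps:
M(a, N) = N - 4*a
1934 + M(-137, 610) = 1934 + (610 - 4*(-137)) = 1934 + (610 + 548) = 1934 + 1158 = 3092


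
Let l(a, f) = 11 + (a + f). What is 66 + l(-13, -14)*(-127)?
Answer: 2098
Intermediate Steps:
l(a, f) = 11 + a + f
66 + l(-13, -14)*(-127) = 66 + (11 - 13 - 14)*(-127) = 66 - 16*(-127) = 66 + 2032 = 2098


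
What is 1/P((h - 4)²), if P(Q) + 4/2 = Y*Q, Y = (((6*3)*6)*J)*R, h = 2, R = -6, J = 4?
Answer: -1/10370 ≈ -9.6432e-5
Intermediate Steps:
Y = -2592 (Y = (((6*3)*6)*4)*(-6) = ((18*6)*4)*(-6) = (108*4)*(-6) = 432*(-6) = -2592)
P(Q) = -2 - 2592*Q
1/P((h - 4)²) = 1/(-2 - 2592*(2 - 4)²) = 1/(-2 - 2592*(-2)²) = 1/(-2 - 2592*4) = 1/(-2 - 10368) = 1/(-10370) = -1/10370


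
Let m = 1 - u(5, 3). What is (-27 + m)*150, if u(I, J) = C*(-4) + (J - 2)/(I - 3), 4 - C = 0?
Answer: -1575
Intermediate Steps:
C = 4 (C = 4 - 1*0 = 4 + 0 = 4)
u(I, J) = -16 + (-2 + J)/(-3 + I) (u(I, J) = 4*(-4) + (J - 2)/(I - 3) = -16 + (-2 + J)/(-3 + I))
m = 33/2 (m = 1 - (46 + 3 - 16*5)/(-3 + 5) = 1 - (46 + 3 - 80)/2 = 1 - (-31)/2 = 1 - 1*(-31/2) = 1 + 31/2 = 33/2 ≈ 16.500)
(-27 + m)*150 = (-27 + 33/2)*150 = -21/2*150 = -1575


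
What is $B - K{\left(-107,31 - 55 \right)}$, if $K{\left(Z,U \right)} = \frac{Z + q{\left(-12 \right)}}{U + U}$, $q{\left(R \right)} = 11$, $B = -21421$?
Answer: $-21423$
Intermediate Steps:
$K{\left(Z,U \right)} = \frac{11 + Z}{2 U}$ ($K{\left(Z,U \right)} = \frac{Z + 11}{U + U} = \frac{11 + Z}{2 U}$)
$B - K{\left(-107,31 - 55 \right)} = -21421 - \frac{11 - 107}{2 \left(31 - 55\right)} = -21421 - \frac{1}{2} \frac{1}{31 - 55} \left(-96\right) = -21421 - \frac{1}{2} \frac{1}{-24} \left(-96\right) = -21421 - \frac{1}{2} \left(- \frac{1}{24}\right) \left(-96\right) = -21421 - 2 = -21423$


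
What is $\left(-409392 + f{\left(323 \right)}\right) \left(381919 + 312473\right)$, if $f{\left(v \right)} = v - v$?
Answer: $-284278529664$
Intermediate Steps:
$f{\left(v \right)} = 0$
$\left(-409392 + f{\left(323 \right)}\right) \left(381919 + 312473\right) = \left(-409392 + 0\right) \left(381919 + 312473\right) = \left(-409392\right) 694392 = -284278529664$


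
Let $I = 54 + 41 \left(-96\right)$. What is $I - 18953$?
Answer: $-22835$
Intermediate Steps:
$I = -3882$ ($I = 54 - 3936 = -3882$)
$I - 18953 = -3882 - 18953 = -22835$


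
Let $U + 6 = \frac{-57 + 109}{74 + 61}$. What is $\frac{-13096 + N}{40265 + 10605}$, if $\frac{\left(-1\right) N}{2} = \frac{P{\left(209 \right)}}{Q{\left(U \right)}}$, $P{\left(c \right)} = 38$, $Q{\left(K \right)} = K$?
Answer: $- \frac{2479127}{9639865} \approx -0.25717$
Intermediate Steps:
$U = - \frac{758}{135}$ ($U = -6 + \frac{-57 + 109}{74 + 61} = -6 + \frac{52}{135} = - \frac{758}{135} \approx -5.6148$)
$N = \frac{5130}{379}$ ($N = - 2 \frac{38}{- \frac{758}{135}} = - 2 \cdot 38 \left(- \frac{135}{758}\right) = \left(-2\right) \left(- \frac{2565}{379}\right) = \frac{5130}{379} \approx 13.536$)
$\frac{-13096 + N}{40265 + 10605} = \frac{-13096 + \frac{5130}{379}}{40265 + 10605} = - \frac{4958254}{379 \cdot 50870} = \left(- \frac{4958254}{379}\right) \frac{1}{50870} = - \frac{2479127}{9639865}$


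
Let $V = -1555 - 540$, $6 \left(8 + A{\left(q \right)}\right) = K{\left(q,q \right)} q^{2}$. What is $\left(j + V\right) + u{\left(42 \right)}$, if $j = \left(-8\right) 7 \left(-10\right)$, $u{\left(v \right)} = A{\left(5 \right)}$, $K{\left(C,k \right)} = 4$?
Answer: $- \frac{4579}{3} \approx -1526.3$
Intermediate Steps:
$A{\left(q \right)} = -8 + \frac{2 q^{2}}{3}$ ($A{\left(q \right)} = -8 + \frac{4 q^{2}}{6} = -8 + \frac{2 q^{2}}{3}$)
$u{\left(v \right)} = \frac{26}{3}$ ($u{\left(v \right)} = -8 + \frac{2 \cdot 5^{2}}{3} = -8 + \frac{2}{3} \cdot 25 = -8 + \frac{50}{3} = \frac{26}{3}$)
$j = 560$ ($j = \left(-56\right) \left(-10\right) = 560$)
$V = -2095$ ($V = -1555 - 540 = -2095$)
$\left(j + V\right) + u{\left(42 \right)} = \left(560 - 2095\right) + \frac{26}{3} = -1535 + \frac{26}{3} = - \frac{4579}{3}$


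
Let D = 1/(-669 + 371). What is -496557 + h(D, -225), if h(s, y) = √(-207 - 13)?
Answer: -496557 + 2*I*√55 ≈ -4.9656e+5 + 14.832*I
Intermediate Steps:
D = -1/298 (D = 1/(-298) = -1/298 ≈ -0.0033557)
h(s, y) = 2*I*√55 (h(s, y) = √(-220) = 2*I*√55)
-496557 + h(D, -225) = -496557 + 2*I*√55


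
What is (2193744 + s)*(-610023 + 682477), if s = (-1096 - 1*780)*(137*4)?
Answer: 84459337984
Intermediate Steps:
s = -1028048 (s = (-1096 - 780)*548 = -1876*548 = -1028048)
(2193744 + s)*(-610023 + 682477) = (2193744 - 1028048)*(-610023 + 682477) = 1165696*72454 = 84459337984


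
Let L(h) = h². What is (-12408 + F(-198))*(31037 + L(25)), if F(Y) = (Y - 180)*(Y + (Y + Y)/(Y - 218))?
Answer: 51101850591/26 ≈ 1.9655e+9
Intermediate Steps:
F(Y) = (-180 + Y)*(Y + 2*Y/(-218 + Y)) (F(Y) = (-180 + Y)*(Y + (2*Y)/(-218 + Y)) = (-180 + Y)*(Y + 2*Y/(-218 + Y)))
(-12408 + F(-198))*(31037 + L(25)) = (-12408 - 198*(38880 + (-198)² - 396*(-198))/(-218 - 198))*(31037 + 25²) = (-12408 - 198*(38880 + 39204 + 78408)/(-416))*(31037 + 625) = (-12408 - 198*(-1/416)*156492)*31662 = (-12408 + 3873177/52)*31662 = (3227961/52)*31662 = 51101850591/26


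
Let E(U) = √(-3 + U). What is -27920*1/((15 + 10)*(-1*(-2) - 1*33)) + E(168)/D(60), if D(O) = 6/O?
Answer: 5584/155 + 10*√165 ≈ 164.48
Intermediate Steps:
-27920*1/((15 + 10)*(-1*(-2) - 1*33)) + E(168)/D(60) = -27920*1/((15 + 10)*(-1*(-2) - 1*33)) + √(-3 + 168)/((6/60)) = -27920*1/(25*(2 - 33)) + √165/((6*(1/60))) = -27920/((-31*25)) + √165/(⅒) = -27920/(-775) + √165*10 = -27920*(-1/775) + 10*√165 = 5584/155 + 10*√165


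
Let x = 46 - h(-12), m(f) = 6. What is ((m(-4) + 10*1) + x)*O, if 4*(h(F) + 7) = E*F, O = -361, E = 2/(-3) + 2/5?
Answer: -123101/5 ≈ -24620.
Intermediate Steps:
E = -4/15 (E = 2*(-⅓) + 2*(⅕) = -⅔ + ⅖ = -4/15 ≈ -0.26667)
h(F) = -7 - F/15 (h(F) = -7 + (-4*F/15)/4 = -7 - F/15)
x = 261/5 (x = 46 - (-7 - 1/15*(-12)) = 46 - (-7 + ⅘) = 46 - 1*(-31/5) = 46 + 31/5 = 261/5 ≈ 52.200)
((m(-4) + 10*1) + x)*O = ((6 + 10*1) + 261/5)*(-361) = ((6 + 10) + 261/5)*(-361) = (16 + 261/5)*(-361) = (341/5)*(-361) = -123101/5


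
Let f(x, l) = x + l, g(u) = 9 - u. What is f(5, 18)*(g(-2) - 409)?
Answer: -9154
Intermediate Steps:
f(x, l) = l + x
f(5, 18)*(g(-2) - 409) = (18 + 5)*((9 - 1*(-2)) - 409) = 23*((9 + 2) - 409) = 23*(11 - 409) = 23*(-398) = -9154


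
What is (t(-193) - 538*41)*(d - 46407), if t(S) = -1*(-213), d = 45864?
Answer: 11861835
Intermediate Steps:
t(S) = 213
(t(-193) - 538*41)*(d - 46407) = (213 - 538*41)*(45864 - 46407) = (213 - 22058)*(-543) = -21845*(-543) = 11861835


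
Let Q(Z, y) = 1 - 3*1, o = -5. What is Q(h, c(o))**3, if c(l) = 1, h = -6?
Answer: -8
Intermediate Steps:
Q(Z, y) = -2 (Q(Z, y) = 1 - 3 = -2)
Q(h, c(o))**3 = (-2)**3 = -8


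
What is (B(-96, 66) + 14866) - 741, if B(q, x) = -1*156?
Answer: 13969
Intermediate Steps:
B(q, x) = -156
(B(-96, 66) + 14866) - 741 = (-156 + 14866) - 741 = 14710 - 741 = 13969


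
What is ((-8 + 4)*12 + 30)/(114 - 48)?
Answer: -3/11 ≈ -0.27273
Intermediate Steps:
((-8 + 4)*12 + 30)/(114 - 48) = (-4*12 + 30)/66 = (-48 + 30)*(1/66) = -18*1/66 = -3/11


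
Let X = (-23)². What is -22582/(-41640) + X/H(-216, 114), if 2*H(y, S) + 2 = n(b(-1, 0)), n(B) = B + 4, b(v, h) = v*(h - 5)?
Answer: 22106597/145740 ≈ 151.69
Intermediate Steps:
X = 529
b(v, h) = v*(-5 + h)
n(B) = 4 + B
H(y, S) = 7/2 (H(y, S) = -1 + (4 - (-5 + 0))/2 = -1 + (4 - 1*(-5))/2 = -1 + (4 + 5)/2 = -1 + (½)*9 = -1 + 9/2 = 7/2)
-22582/(-41640) + X/H(-216, 114) = -22582/(-41640) + 529/(7/2) = -22582*(-1/41640) + 529*(2/7) = 11291/20820 + 1058/7 = 22106597/145740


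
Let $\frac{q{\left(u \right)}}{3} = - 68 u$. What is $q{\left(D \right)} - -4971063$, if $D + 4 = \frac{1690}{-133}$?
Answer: $\frac{661604667}{133} \approx 4.9745 \cdot 10^{6}$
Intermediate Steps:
$D = - \frac{2222}{133}$ ($D = -4 + \frac{1690}{-133} = -4 + 1690 \left(- \frac{1}{133}\right) = -4 - \frac{1690}{133} = - \frac{2222}{133} \approx -16.707$)
$q{\left(u \right)} = - 204 u$ ($q{\left(u \right)} = 3 \left(- 68 u\right) = - 204 u$)
$q{\left(D \right)} - -4971063 = \left(-204\right) \left(- \frac{2222}{133}\right) - -4971063 = \frac{453288}{133} + 4971063 = \frac{661604667}{133}$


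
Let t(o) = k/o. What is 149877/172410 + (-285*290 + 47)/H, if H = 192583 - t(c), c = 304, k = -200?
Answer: 26459359583/60082249590 ≈ 0.44039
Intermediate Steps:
t(o) = -200/o
H = 7318179/38 (H = 192583 - (-200)/304 = 192583 - 1*(-25/38) = 192583 + 25/38 = 7318179/38 ≈ 1.9258e+5)
149877/172410 + (-285*290 + 47)/H = 149877/172410 + (-285*290 + 47)/(7318179/38) = 149877*(1/172410) + (-82650 + 47)*(38/7318179) = 7137/8210 - 82603*38/7318179 = 7137/8210 - 3138914/7318179 = 26459359583/60082249590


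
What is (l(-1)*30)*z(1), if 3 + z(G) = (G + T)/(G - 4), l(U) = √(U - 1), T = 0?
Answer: -100*I*√2 ≈ -141.42*I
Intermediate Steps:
l(U) = √(-1 + U)
z(G) = -3 + G/(-4 + G) (z(G) = -3 + (G + 0)/(G - 4) = -3 + G/(-4 + G))
(l(-1)*30)*z(1) = (√(-1 - 1)*30)*(2*(6 - 1*1)/(-4 + 1)) = (√(-2)*30)*(2*(6 - 1)/(-3)) = ((I*√2)*30)*(2*(-⅓)*5) = (30*I*√2)*(-10/3) = -100*I*√2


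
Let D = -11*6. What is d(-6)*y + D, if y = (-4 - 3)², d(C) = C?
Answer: -360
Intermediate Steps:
y = 49 (y = (-7)² = 49)
D = -66
d(-6)*y + D = -6*49 - 66 = -294 - 66 = -360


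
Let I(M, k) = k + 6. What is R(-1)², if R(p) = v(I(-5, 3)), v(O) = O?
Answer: 81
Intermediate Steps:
I(M, k) = 6 + k
R(p) = 9 (R(p) = 6 + 3 = 9)
R(-1)² = 9² = 81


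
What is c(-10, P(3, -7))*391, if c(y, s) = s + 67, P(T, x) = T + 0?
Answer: 27370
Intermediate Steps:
P(T, x) = T
c(y, s) = 67 + s
c(-10, P(3, -7))*391 = (67 + 3)*391 = 70*391 = 27370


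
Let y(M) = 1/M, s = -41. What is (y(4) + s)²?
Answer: 26569/16 ≈ 1660.6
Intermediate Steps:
y(M) = 1/M
(y(4) + s)² = (1/4 - 41)² = (¼ - 41)² = (-163/4)² = 26569/16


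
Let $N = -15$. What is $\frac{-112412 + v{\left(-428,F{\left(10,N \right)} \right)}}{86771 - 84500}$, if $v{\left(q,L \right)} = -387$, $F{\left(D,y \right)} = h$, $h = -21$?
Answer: $- \frac{112799}{2271} \approx -49.669$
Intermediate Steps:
$F{\left(D,y \right)} = -21$
$\frac{-112412 + v{\left(-428,F{\left(10,N \right)} \right)}}{86771 - 84500} = \frac{-112412 - 387}{86771 - 84500} = - \frac{112799}{2271}$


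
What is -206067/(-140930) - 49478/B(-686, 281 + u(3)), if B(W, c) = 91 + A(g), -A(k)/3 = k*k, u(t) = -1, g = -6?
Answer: 410378687/140930 ≈ 2911.9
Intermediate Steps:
A(k) = -3*k² (A(k) = -3*k*k = -3*k²)
B(W, c) = -17 (B(W, c) = 91 - 3*(-6)² = 91 - 3*36 = 91 - 108 = -17)
-206067/(-140930) - 49478/B(-686, 281 + u(3)) = -206067/(-140930) - 49478/(-17) = -206067*(-1/140930) - 49478*(-1/17) = 206067/140930 + 49478/17 = 410378687/140930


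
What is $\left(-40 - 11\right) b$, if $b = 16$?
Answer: $-816$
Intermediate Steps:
$\left(-40 - 11\right) b = \left(-40 - 11\right) 16 = \left(-51\right) 16 = -816$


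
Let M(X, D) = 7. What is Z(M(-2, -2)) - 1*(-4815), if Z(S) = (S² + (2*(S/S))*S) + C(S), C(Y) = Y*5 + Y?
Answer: 4920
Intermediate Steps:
C(Y) = 6*Y (C(Y) = 5*Y + Y = 6*Y)
Z(S) = S² + 8*S (Z(S) = (S² + (2*(S/S))*S) + 6*S = (S² + (2*1)*S) + 6*S = (S² + 2*S) + 6*S = S² + 8*S)
Z(M(-2, -2)) - 1*(-4815) = 7*(8 + 7) - 1*(-4815) = 7*15 + 4815 = 105 + 4815 = 4920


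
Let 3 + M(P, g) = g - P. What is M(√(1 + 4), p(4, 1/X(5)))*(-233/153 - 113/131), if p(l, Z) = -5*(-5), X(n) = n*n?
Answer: -1051864/20043 + 47812*√5/20043 ≈ -47.146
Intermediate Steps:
X(n) = n²
p(l, Z) = 25
M(P, g) = -3 + g - P (M(P, g) = -3 + (g - P) = -3 + g - P)
M(√(1 + 4), p(4, 1/X(5)))*(-233/153 - 113/131) = (-3 + 25 - √(1 + 4))*(-233/153 - 113/131) = (-3 + 25 - √5)*(-233*1/153 - 113*1/131) = (22 - √5)*(-233/153 - 113/131) = (22 - √5)*(-47812/20043) = -1051864/20043 + 47812*√5/20043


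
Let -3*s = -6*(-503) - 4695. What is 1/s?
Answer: 1/559 ≈ 0.0017889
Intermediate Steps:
s = 559 (s = -(-6*(-503) - 4695)/3 = -(3018 - 4695)/3 = -⅓*(-1677) = 559)
1/s = 1/559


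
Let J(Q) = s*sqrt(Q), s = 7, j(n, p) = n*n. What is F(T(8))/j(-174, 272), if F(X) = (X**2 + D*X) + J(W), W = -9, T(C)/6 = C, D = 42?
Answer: 120/841 + 7*I/10092 ≈ 0.14269 + 0.00069362*I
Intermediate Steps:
T(C) = 6*C
j(n, p) = n**2
J(Q) = 7*sqrt(Q)
F(X) = X**2 + 21*I + 42*X (F(X) = (X**2 + 42*X) + 7*sqrt(-9) = (X**2 + 42*X) + 7*(3*I) = (X**2 + 42*X) + 21*I = X**2 + 21*I + 42*X)
F(T(8))/j(-174, 272) = ((6*8)**2 + 21*I + 42*(6*8))/((-174)**2) = (48**2 + 21*I + 42*48)/30276 = (2304 + 21*I + 2016)*(1/30276) = (4320 + 21*I)*(1/30276) = 120/841 + 7*I/10092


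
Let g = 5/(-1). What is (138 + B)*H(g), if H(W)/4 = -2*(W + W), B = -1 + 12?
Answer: 11920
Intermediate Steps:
B = 11
g = -5 (g = 5*(-1) = -5)
H(W) = -16*W (H(W) = 4*(-2*(W + W)) = 4*(-4*W) = -16*W)
(138 + B)*H(g) = (138 + 11)*(-16*(-5)) = 149*80 = 11920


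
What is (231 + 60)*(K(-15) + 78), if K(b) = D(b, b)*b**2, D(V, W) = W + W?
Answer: -1941552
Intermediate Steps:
D(V, W) = 2*W
K(b) = 2*b**3 (K(b) = (2*b)*b**2 = 2*b**3)
(231 + 60)*(K(-15) + 78) = (231 + 60)*(2*(-15)**3 + 78) = 291*(2*(-3375) + 78) = 291*(-6750 + 78) = 291*(-6672) = -1941552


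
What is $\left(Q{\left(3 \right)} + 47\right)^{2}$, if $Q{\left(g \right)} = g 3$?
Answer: $3136$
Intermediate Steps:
$Q{\left(g \right)} = 3 g$
$\left(Q{\left(3 \right)} + 47\right)^{2} = \left(3 \cdot 3 + 47\right)^{2} = \left(9 + 47\right)^{2} = 56^{2} = 3136$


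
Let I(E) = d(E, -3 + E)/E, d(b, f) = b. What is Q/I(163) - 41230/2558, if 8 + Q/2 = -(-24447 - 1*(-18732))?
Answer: 14577891/1279 ≈ 11398.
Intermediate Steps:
Q = 11414 (Q = -16 + 2*(-(-24447 - 1*(-18732))) = -16 + 2*(-(-24447 + 18732)) = -16 + 2*(-1*(-5715)) = -16 + 2*5715 = -16 + 11430 = 11414)
I(E) = 1 (I(E) = E/E = 1)
Q/I(163) - 41230/2558 = 11414/1 - 41230/2558 = 11414*1 - 41230*1/2558 = 11414 - 20615/1279 = 14577891/1279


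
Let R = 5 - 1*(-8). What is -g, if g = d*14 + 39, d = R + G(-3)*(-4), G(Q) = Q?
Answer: -389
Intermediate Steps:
R = 13 (R = 5 + 8 = 13)
d = 25 (d = 13 - 3*(-4) = 13 + 12 = 25)
g = 389 (g = 25*14 + 39 = 350 + 39 = 389)
-g = -1*389 = -389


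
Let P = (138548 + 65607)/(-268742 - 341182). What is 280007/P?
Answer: -24397569924/29165 ≈ -8.3654e+5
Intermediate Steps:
P = -29165/87132 (P = 204155/(-609924) = 204155*(-1/609924) = -29165/87132 ≈ -0.33472)
280007/P = 280007/(-29165/87132) = 280007*(-87132/29165) = -24397569924/29165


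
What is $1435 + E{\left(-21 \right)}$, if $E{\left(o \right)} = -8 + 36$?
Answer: $1463$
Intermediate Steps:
$E{\left(o \right)} = 28$
$1435 + E{\left(-21 \right)} = 1435 + 28 = 1463$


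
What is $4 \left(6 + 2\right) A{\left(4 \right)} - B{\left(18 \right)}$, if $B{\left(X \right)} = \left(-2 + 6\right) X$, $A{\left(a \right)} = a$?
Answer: $56$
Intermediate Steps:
$B{\left(X \right)} = 4 X$
$4 \left(6 + 2\right) A{\left(4 \right)} - B{\left(18 \right)} = 4 \left(6 + 2\right) 4 - 4 \cdot 18 = 4 \cdot 8 \cdot 4 - 72 = 32 \cdot 4 - 72 = 128 - 72 = 56$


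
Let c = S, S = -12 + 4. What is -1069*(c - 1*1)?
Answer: 9621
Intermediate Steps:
S = -8
c = -8
-1069*(c - 1*1) = -1069*(-8 - 1*1) = -1069*(-8 - 1) = -1069*(-9) = 9621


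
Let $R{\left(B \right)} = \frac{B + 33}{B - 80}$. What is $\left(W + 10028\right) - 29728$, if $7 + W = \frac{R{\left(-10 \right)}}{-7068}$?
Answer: $- \frac{12536016817}{636120} \approx -19707.0$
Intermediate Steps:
$R{\left(B \right)} = \frac{33 + B}{-80 + B}$
$W = - \frac{4452817}{636120}$ ($W = -7 + \frac{\frac{1}{-80 - 10} \left(33 - 10\right)}{-7068} = -7 + \frac{1}{-90} \cdot 23 \left(- \frac{1}{7068}\right) = -7 + \left(- \frac{1}{90}\right) 23 \left(- \frac{1}{7068}\right) = -7 - - \frac{23}{636120} = -7 + \frac{23}{636120} = - \frac{4452817}{636120} \approx -7.0$)
$\left(W + 10028\right) - 29728 = \left(- \frac{4452817}{636120} + 10028\right) - 29728 = \frac{6374558543}{636120} - 29728 = - \frac{12536016817}{636120}$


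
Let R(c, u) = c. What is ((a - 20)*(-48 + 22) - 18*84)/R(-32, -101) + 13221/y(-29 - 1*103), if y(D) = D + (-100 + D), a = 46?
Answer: 1795/56 ≈ 32.054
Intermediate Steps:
y(D) = -100 + 2*D
((a - 20)*(-48 + 22) - 18*84)/R(-32, -101) + 13221/y(-29 - 1*103) = ((46 - 20)*(-48 + 22) - 18*84)/(-32) + 13221/(-100 + 2*(-29 - 1*103)) = (26*(-26) - 1512)*(-1/32) + 13221/(-100 + 2*(-29 - 103)) = (-676 - 1512)*(-1/32) + 13221/(-100 + 2*(-132)) = -2188*(-1/32) + 13221/(-100 - 264) = 547/8 + 13221/(-364) = 547/8 + 13221*(-1/364) = 547/8 - 1017/28 = 1795/56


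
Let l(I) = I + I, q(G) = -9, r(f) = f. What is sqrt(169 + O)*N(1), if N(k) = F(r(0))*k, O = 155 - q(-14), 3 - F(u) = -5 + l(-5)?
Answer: 54*sqrt(37) ≈ 328.47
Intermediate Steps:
l(I) = 2*I
F(u) = 18 (F(u) = 3 - (-5 + 2*(-5)) = 3 - (-5 - 10) = 3 - 1*(-15) = 3 + 15 = 18)
O = 164 (O = 155 - 1*(-9) = 155 + 9 = 164)
N(k) = 18*k
sqrt(169 + O)*N(1) = sqrt(169 + 164)*(18*1) = sqrt(333)*18 = (3*sqrt(37))*18 = 54*sqrt(37)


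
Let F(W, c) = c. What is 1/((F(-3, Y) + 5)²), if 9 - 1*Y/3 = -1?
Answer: 1/1225 ≈ 0.00081633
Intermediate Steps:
Y = 30 (Y = 27 - 3*(-1) = 27 + 3 = 30)
1/((F(-3, Y) + 5)²) = 1/((30 + 5)²) = 1/(35²) = 1/1225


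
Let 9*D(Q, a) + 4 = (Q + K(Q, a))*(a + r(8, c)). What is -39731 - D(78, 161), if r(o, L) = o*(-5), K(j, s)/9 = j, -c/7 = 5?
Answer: -451955/9 ≈ -50217.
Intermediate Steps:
c = -35 (c = -7*5 = -35)
K(j, s) = 9*j
r(o, L) = -5*o
D(Q, a) = -4/9 + 10*Q*(-40 + a)/9 (D(Q, a) = -4/9 + ((Q + 9*Q)*(a - 5*8))/9 = -4/9 + ((10*Q)*(a - 40))/9 = -4/9 + ((10*Q)*(-40 + a))/9 = -4/9 + (10*Q*(-40 + a))/9 = -4/9 + 10*Q*(-40 + a)/9)
-39731 - D(78, 161) = -39731 - (-4/9 - 400/9*78 + (10/9)*78*161) = -39731 - (-4/9 - 10400/3 + 41860/3) = -39731 - 1*94376/9 = -39731 - 94376/9 = -451955/9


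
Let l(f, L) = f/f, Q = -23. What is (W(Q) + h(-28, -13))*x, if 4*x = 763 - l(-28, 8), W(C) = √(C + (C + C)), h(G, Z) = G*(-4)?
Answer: 21336 + 381*I*√69/2 ≈ 21336.0 + 1582.4*I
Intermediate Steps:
h(G, Z) = -4*G
W(C) = √3*√C (W(C) = √(C + 2*C) = √(3*C) = √3*√C)
l(f, L) = 1
x = 381/2 (x = (763 - 1*1)/4 = (763 - 1)/4 = (¼)*762 = 381/2 ≈ 190.50)
(W(Q) + h(-28, -13))*x = (√3*√(-23) - 4*(-28))*(381/2) = (√3*(I*√23) + 112)*(381/2) = (I*√69 + 112)*(381/2) = (112 + I*√69)*(381/2) = 21336 + 381*I*√69/2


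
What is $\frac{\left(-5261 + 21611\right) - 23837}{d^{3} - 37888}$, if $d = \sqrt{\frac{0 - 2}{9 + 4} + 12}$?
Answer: $\frac{77902175104}{394223880363} + \frac{7494487 \sqrt{2002}}{1576895521452} \approx 0.19782$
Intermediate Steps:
$d = \frac{\sqrt{2002}}{13}$ ($d = \sqrt{- \frac{2}{13} + 12} = \sqrt{\frac{154}{13}} = \frac{\sqrt{2002}}{13} \approx 3.4418$)
$\frac{\left(-5261 + 21611\right) - 23837}{d^{3} - 37888} = \frac{\left(-5261 + 21611\right) - 23837}{\left(\frac{\sqrt{2002}}{13}\right)^{3} - 37888} = \frac{16350 - 23837}{\frac{154 \sqrt{2002}}{169} - 37888} = - \frac{7487}{-37888 + \frac{154 \sqrt{2002}}{169}}$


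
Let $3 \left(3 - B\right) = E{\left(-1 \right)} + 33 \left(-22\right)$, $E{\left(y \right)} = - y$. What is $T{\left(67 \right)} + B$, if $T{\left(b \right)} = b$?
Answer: $\frac{935}{3} \approx 311.67$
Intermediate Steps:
$B = \frac{734}{3}$ ($B = 3 - \frac{\left(-1\right) \left(-1\right) + 33 \left(-22\right)}{3} = 3 - \frac{1 - 726}{3} = 3 - - \frac{725}{3} = 3 + \frac{725}{3} = \frac{734}{3} \approx 244.67$)
$T{\left(67 \right)} + B = 67 + \frac{734}{3} = \frac{935}{3}$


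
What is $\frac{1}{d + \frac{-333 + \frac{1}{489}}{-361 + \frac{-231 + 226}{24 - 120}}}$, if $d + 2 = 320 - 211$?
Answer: $\frac{5648113}{609558843} \approx 0.0092659$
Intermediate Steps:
$d = 107$ ($d = -2 + \left(320 - 211\right) = -2 + 109 = 107$)
$\frac{1}{d + \frac{-333 + \frac{1}{489}}{-361 + \frac{-231 + 226}{24 - 120}}} = \frac{1}{107 + \frac{-333 + \frac{1}{489}}{-361 + \frac{-231 + 226}{24 - 120}}} = \frac{1}{107 + \frac{-333 + \frac{1}{489}}{-361 - \frac{5}{-96}}} = \frac{1}{107 - \frac{162836}{489 \left(-361 - - \frac{5}{96}\right)}} = \frac{1}{107 - \frac{162836}{489 \left(-361 + \frac{5}{96}\right)}} = \frac{1}{107 - \frac{162836}{489 \left(- \frac{34651}{96}\right)}} = \frac{1}{107 - - \frac{5210752}{5648113}} = \frac{1}{107 + \frac{5210752}{5648113}} = \frac{1}{\frac{609558843}{5648113}} = \frac{5648113}{609558843}$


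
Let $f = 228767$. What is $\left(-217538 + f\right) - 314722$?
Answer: $-303493$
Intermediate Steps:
$\left(-217538 + f\right) - 314722 = \left(-217538 + 228767\right) - 314722 = 11229 - 314722 = -303493$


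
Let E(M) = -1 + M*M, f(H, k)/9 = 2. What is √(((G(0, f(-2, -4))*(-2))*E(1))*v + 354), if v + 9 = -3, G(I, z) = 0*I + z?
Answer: √354 ≈ 18.815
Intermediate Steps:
f(H, k) = 18 (f(H, k) = 9*2 = 18)
G(I, z) = z (G(I, z) = 0 + z = z)
v = -12 (v = -9 - 3 = -12)
E(M) = -1 + M²
√(((G(0, f(-2, -4))*(-2))*E(1))*v + 354) = √(((18*(-2))*(-1 + 1²))*(-12) + 354) = √(-36*(-1 + 1)*(-12) + 354) = √(-36*0*(-12) + 354) = √(0*(-12) + 354) = √(0 + 354) = √354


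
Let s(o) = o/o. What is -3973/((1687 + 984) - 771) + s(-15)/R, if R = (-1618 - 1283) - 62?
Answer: -11773899/5629700 ≈ -2.0914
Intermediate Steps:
s(o) = 1
R = -2963 (R = -2901 - 62 = -2963)
-3973/((1687 + 984) - 771) + s(-15)/R = -3973/((1687 + 984) - 771) + 1/(-2963) = -3973/(2671 - 771) + 1*(-1/2963) = -3973/1900 - 1/2963 = -11773899/5629700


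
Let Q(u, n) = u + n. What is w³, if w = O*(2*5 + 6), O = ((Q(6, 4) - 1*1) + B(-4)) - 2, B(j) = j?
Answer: 110592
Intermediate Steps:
Q(u, n) = n + u
O = 3 (O = (((4 + 6) - 1*1) - 4) - 2 = ((10 - 1) - 4) - 2 = (9 - 4) - 2 = 5 - 2 = 3)
w = 48 (w = 3*(2*5 + 6) = 3*(10 + 6) = 3*16 = 48)
w³ = 48³ = 110592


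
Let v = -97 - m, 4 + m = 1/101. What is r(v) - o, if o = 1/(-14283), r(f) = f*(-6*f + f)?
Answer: -6302176348739/145700883 ≈ -43254.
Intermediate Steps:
m = -403/101 (m = -4 + 1/101 = -403/101 ≈ -3.9901)
v = -9394/101 (v = -97 - 1*(-403/101) = -97 + 403/101 = -9394/101 ≈ -93.010)
r(f) = -5*f² (r(f) = f*(-5*f) = -5*f²)
o = -1/14283 ≈ -7.0013e-5
r(v) - o = -5*(-9394/101)² - 1*(-1/14283) = -5*88247236/10201 + 1/14283 = -441236180/10201 + 1/14283 = -6302176348739/145700883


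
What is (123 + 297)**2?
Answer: 176400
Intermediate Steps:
(123 + 297)**2 = 420**2 = 176400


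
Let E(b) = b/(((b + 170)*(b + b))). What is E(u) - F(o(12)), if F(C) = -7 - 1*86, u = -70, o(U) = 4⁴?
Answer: 18601/200 ≈ 93.005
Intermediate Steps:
o(U) = 256
E(b) = 1/(2*(170 + b)) (E(b) = b/(((170 + b)*(2*b))) = b/((2*b*(170 + b))) = b*(1/(2*b*(170 + b))) = 1/(2*(170 + b)))
F(C) = -93 (F(C) = -7 - 86 = -93)
E(u) - F(o(12)) = 1/(2*(170 - 70)) - 1*(-93) = (½)/100 + 93 = (½)*(1/100) + 93 = 1/200 + 93 = 18601/200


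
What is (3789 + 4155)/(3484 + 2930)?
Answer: 1324/1069 ≈ 1.2385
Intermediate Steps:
(3789 + 4155)/(3484 + 2930) = 7944/6414 = 7944*(1/6414) = 1324/1069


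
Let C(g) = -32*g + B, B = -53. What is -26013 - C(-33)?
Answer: -27016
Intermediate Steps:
C(g) = -53 - 32*g (C(g) = -32*g - 53 = -53 - 32*g)
-26013 - C(-33) = -26013 - (-53 - 32*(-33)) = -26013 - (-53 + 1056) = -26013 - 1*1003 = -26013 - 1003 = -27016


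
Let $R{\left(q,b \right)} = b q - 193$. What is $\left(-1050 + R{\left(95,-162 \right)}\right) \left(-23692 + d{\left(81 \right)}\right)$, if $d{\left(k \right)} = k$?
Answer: $392721763$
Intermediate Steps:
$R{\left(q,b \right)} = -193 + b q$
$\left(-1050 + R{\left(95,-162 \right)}\right) \left(-23692 + d{\left(81 \right)}\right) = \left(-1050 - 15583\right) \left(-23692 + 81\right) = \left(-1050 - 15583\right) \left(-23611\right) = \left(-16633\right) \left(-23611\right) = 392721763$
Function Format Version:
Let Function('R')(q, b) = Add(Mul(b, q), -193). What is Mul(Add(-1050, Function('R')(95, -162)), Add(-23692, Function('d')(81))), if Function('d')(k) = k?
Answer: 392721763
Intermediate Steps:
Function('R')(q, b) = Add(-193, Mul(b, q))
Mul(Add(-1050, Function('R')(95, -162)), Add(-23692, Function('d')(81))) = Mul(Add(-1050, Add(-193, Mul(-162, 95))), Add(-23692, 81)) = Mul(Add(-1050, Add(-193, -15390)), -23611) = Mul(Add(-1050, -15583), -23611) = Mul(-16633, -23611) = 392721763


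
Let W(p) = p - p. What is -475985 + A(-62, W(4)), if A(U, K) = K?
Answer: -475985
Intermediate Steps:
W(p) = 0
-475985 + A(-62, W(4)) = -475985 + 0 = -475985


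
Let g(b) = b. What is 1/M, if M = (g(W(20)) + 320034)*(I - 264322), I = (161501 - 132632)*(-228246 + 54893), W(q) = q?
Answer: -1/1601803724052266 ≈ -6.2430e-16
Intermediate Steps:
I = -5004527757 (I = 28869*(-173353) = -5004527757)
M = -1601803724052266 (M = (20 + 320034)*(-5004527757 - 264322) = 320054*(-5004792079) = -1601803724052266)
1/M = 1/(-1601803724052266) = -1/1601803724052266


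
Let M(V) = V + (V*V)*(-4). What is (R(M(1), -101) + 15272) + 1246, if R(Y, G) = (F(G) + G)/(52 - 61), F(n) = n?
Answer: 148864/9 ≈ 16540.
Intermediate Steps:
M(V) = V - 4*V**2 (M(V) = V + V**2*(-4) = V - 4*V**2)
R(Y, G) = -2*G/9 (R(Y, G) = (G + G)/(52 - 61) = (2*G)/(-9) = (2*G)*(-1/9) = -2*G/9)
(R(M(1), -101) + 15272) + 1246 = (-2/9*(-101) + 15272) + 1246 = (202/9 + 15272) + 1246 = 137650/9 + 1246 = 148864/9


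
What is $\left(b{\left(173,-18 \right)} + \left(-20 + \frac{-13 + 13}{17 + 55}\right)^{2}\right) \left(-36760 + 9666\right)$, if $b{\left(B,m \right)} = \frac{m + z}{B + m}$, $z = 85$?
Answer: $- \frac{54246558}{5} \approx -1.0849 \cdot 10^{7}$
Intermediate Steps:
$b{\left(B,m \right)} = \frac{85 + m}{B + m}$ ($b{\left(B,m \right)} = \frac{m + 85}{B + m} = \frac{85 + m}{B + m}$)
$\left(b{\left(173,-18 \right)} + \left(-20 + \frac{-13 + 13}{17 + 55}\right)^{2}\right) \left(-36760 + 9666\right) = \left(\frac{85 - 18}{173 - 18} + \left(-20 + \frac{-13 + 13}{17 + 55}\right)^{2}\right) \left(-36760 + 9666\right) = \left(\frac{1}{155} \cdot 67 + \left(-20 + \frac{0}{72}\right)^{2}\right) \left(-27094\right) = \left(\frac{1}{155} \cdot 67 + \left(-20 + 0 \cdot \frac{1}{72}\right)^{2}\right) \left(-27094\right) = \left(\frac{67}{155} + \left(-20 + 0\right)^{2}\right) \left(-27094\right) = \left(\frac{67}{155} + \left(-20\right)^{2}\right) \left(-27094\right) = \left(\frac{67}{155} + 400\right) \left(-27094\right) = \frac{62067}{155} \left(-27094\right) = - \frac{54246558}{5}$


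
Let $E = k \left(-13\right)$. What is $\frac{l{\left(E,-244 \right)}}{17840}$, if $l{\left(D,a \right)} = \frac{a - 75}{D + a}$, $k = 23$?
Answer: $\frac{319}{9687120} \approx 3.293 \cdot 10^{-5}$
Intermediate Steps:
$E = -299$ ($E = 23 \left(-13\right) = -299$)
$l{\left(D,a \right)} = \frac{-75 + a}{D + a}$
$\frac{l{\left(E,-244 \right)}}{17840} = \frac{\frac{1}{-299 - 244} \left(-75 - 244\right)}{17840} = \frac{1}{-543} \left(-319\right) \frac{1}{17840} = \left(- \frac{1}{543}\right) \left(-319\right) \frac{1}{17840} = \frac{319}{543} \cdot \frac{1}{17840} = \frac{319}{9687120}$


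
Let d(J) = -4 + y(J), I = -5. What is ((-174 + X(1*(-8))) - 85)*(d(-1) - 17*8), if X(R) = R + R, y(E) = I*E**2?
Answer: 39875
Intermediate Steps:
y(E) = -5*E**2
d(J) = -4 - 5*J**2
X(R) = 2*R
((-174 + X(1*(-8))) - 85)*(d(-1) - 17*8) = ((-174 + 2*(1*(-8))) - 85)*((-4 - 5*(-1)**2) - 17*8) = ((-174 + 2*(-8)) - 85)*((-4 - 5*1) - 136) = ((-174 - 16) - 85)*((-4 - 5) - 136) = (-190 - 85)*(-9 - 136) = -275*(-145) = 39875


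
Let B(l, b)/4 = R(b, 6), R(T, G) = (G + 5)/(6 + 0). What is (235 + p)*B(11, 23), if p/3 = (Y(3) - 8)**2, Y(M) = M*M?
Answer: 5236/3 ≈ 1745.3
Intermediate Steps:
Y(M) = M**2
R(T, G) = 5/6 + G/6 (R(T, G) = (5 + G)/6 = (5 + G)*(1/6) = 5/6 + G/6)
B(l, b) = 22/3 (B(l, b) = 4*(5/6 + (1/6)*6) = 4*(5/6 + 1) = 4*(11/6) = 22/3)
p = 3 (p = 3*(3**2 - 8)**2 = 3*(9 - 8)**2 = 3*1**2 = 3*1 = 3)
(235 + p)*B(11, 23) = (235 + 3)*(22/3) = 238*(22/3) = 5236/3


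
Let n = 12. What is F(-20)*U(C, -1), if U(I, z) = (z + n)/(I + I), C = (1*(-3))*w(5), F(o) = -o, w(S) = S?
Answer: -22/3 ≈ -7.3333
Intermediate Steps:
C = -15 (C = (1*(-3))*5 = -3*5 = -15)
U(I, z) = (12 + z)/(2*I) (U(I, z) = (z + 12)/(I + I) = (12 + z)/((2*I)) = (12 + z)*(1/(2*I)) = (12 + z)/(2*I))
F(-20)*U(C, -1) = (-1*(-20))*((½)*(12 - 1)/(-15)) = 20*((½)*(-1/15)*11) = 20*(-11/30) = -22/3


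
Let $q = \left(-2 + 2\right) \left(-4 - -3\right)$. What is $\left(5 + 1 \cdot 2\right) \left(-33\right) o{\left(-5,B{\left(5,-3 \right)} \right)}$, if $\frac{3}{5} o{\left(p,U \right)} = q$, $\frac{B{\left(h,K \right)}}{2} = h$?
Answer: $0$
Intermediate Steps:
$B{\left(h,K \right)} = 2 h$
$q = 0$ ($q = 0 \left(-4 + 3\right) = 0 \left(-1\right) = 0$)
$o{\left(p,U \right)} = 0$ ($o{\left(p,U \right)} = \frac{5}{3} \cdot 0 = 0$)
$\left(5 + 1 \cdot 2\right) \left(-33\right) o{\left(-5,B{\left(5,-3 \right)} \right)} = \left(5 + 1 \cdot 2\right) \left(-33\right) 0 = \left(5 + 2\right) \left(-33\right) 0 = 7 \left(-33\right) 0 = \left(-231\right) 0 = 0$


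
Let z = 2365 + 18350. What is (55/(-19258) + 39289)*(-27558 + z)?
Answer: -5177602030401/19258 ≈ -2.6885e+8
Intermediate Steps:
z = 20715
(55/(-19258) + 39289)*(-27558 + z) = (55/(-19258) + 39289)*(-27558 + 20715) = (55*(-1/19258) + 39289)*(-6843) = (-55/19258 + 39289)*(-6843) = (756627507/19258)*(-6843) = -5177602030401/19258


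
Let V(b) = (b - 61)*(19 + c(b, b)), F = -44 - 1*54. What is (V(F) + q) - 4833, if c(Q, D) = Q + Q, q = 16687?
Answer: 39997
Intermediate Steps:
F = -98 (F = -44 - 54 = -98)
c(Q, D) = 2*Q
V(b) = (-61 + b)*(19 + 2*b) (V(b) = (b - 61)*(19 + 2*b) = (-61 + b)*(19 + 2*b))
(V(F) + q) - 4833 = ((-1159 - 103*(-98) + 2*(-98)²) + 16687) - 4833 = ((-1159 + 10094 + 2*9604) + 16687) - 4833 = ((-1159 + 10094 + 19208) + 16687) - 4833 = (28143 + 16687) - 4833 = 44830 - 4833 = 39997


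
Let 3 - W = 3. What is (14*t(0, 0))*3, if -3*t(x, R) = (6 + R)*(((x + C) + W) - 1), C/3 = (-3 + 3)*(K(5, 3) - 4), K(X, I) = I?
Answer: 84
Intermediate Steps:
W = 0 (W = 3 - 1*3 = 3 - 3 = 0)
C = 0 (C = 3*((-3 + 3)*(3 - 4)) = 3*(0*(-1)) = 3*0 = 0)
t(x, R) = -(-1 + x)*(6 + R)/3 (t(x, R) = -(6 + R)*(((x + 0) + 0) - 1)/3 = -(6 + R)*((x + 0) - 1)/3 = -(6 + R)*(x - 1)/3 = -(6 + R)*(-1 + x)/3 = -(-1 + x)*(6 + R)/3)
(14*t(0, 0))*3 = (14*(2 - 2*0 + (⅓)*0 - ⅓*0*0))*3 = (14*(2 + 0 + 0 + 0))*3 = (14*2)*3 = 28*3 = 84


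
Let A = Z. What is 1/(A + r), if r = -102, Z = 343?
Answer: 1/241 ≈ 0.0041494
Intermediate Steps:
A = 343
1/(A + r) = 1/(343 - 102) = 1/241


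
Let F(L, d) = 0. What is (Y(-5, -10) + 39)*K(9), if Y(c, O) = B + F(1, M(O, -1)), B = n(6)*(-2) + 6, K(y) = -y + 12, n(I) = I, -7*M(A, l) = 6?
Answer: 99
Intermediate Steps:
M(A, l) = -6/7 (M(A, l) = -⅐*6 = -6/7)
K(y) = 12 - y
B = -6 (B = 6*(-2) + 6 = -12 + 6 = -6)
Y(c, O) = -6 (Y(c, O) = -6 + 0 = -6)
(Y(-5, -10) + 39)*K(9) = (-6 + 39)*(12 - 1*9) = 33*(12 - 9) = 33*3 = 99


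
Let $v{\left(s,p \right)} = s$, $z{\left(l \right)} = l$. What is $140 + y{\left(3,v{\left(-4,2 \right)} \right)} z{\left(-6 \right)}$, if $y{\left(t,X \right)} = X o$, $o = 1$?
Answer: $164$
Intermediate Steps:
$y{\left(t,X \right)} = X$ ($y{\left(t,X \right)} = X 1 = X$)
$140 + y{\left(3,v{\left(-4,2 \right)} \right)} z{\left(-6 \right)} = 140 - -24 = 140 + 24 = 164$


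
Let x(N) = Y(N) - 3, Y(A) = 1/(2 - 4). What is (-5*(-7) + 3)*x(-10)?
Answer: -133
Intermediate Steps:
Y(A) = -½ (Y(A) = 1/(-2) = -½)
x(N) = -7/2 (x(N) = -½ - 3 = -7/2)
(-5*(-7) + 3)*x(-10) = (-5*(-7) + 3)*(-7/2) = (35 + 3)*(-7/2) = 38*(-7/2) = -133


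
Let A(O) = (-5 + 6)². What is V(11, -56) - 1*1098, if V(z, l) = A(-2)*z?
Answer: -1087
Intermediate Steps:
A(O) = 1 (A(O) = 1² = 1)
V(z, l) = z (V(z, l) = 1*z = z)
V(11, -56) - 1*1098 = 11 - 1*1098 = 11 - 1098 = -1087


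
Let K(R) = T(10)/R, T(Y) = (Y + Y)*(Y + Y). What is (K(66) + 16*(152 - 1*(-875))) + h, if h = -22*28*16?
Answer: 217208/33 ≈ 6582.1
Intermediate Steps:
T(Y) = 4*Y**2 (T(Y) = (2*Y)*(2*Y) = 4*Y**2)
K(R) = 400/R (K(R) = (4*10**2)/R = (4*100)/R = 400/R)
h = -9856 (h = -616*16 = -9856)
(K(66) + 16*(152 - 1*(-875))) + h = (400/66 + 16*(152 - 1*(-875))) - 9856 = (400*(1/66) + 16*(152 + 875)) - 9856 = (200/33 + 16*1027) - 9856 = (200/33 + 16432) - 9856 = 542456/33 - 9856 = 217208/33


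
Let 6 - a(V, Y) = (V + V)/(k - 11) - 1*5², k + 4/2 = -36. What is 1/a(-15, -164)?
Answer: 49/1489 ≈ 0.032908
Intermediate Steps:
k = -38 (k = -2 - 36 = -38)
a(V, Y) = 31 + 2*V/49 (a(V, Y) = 6 - ((V + V)/(-38 - 11) - 1*5²) = 6 - ((2*V)/(-49) - 1*25) = 6 - ((2*V)*(-1/49) - 25) = 6 - (-2*V/49 - 25) = 6 - (-25 - 2*V/49) = 6 + (25 + 2*V/49) = 31 + 2*V/49)
1/a(-15, -164) = 1/(31 + (2/49)*(-15)) = 1/(31 - 30/49) = 1/(1489/49) = 49/1489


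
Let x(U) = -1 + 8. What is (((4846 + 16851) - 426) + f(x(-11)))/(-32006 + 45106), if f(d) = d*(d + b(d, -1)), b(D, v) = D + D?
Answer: 10709/6550 ≈ 1.6350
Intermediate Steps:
x(U) = 7
b(D, v) = 2*D
f(d) = 3*d² (f(d) = d*(d + 2*d) = d*(3*d) = 3*d²)
(((4846 + 16851) - 426) + f(x(-11)))/(-32006 + 45106) = (((4846 + 16851) - 426) + 3*7²)/(-32006 + 45106) = ((21697 - 426) + 3*49)/13100 = (21271 + 147)*(1/13100) = 21418*(1/13100) = 10709/6550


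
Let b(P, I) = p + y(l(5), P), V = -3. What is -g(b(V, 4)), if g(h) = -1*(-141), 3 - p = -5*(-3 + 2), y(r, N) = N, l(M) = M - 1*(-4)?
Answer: -141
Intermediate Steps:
l(M) = 4 + M (l(M) = M + 4 = 4 + M)
p = -2 (p = 3 - (-5)*(-3 + 2) = 3 - (-5)*(-1) = 3 - 1*5 = 3 - 5 = -2)
b(P, I) = -2 + P
g(h) = 141
-g(b(V, 4)) = -1*141 = -141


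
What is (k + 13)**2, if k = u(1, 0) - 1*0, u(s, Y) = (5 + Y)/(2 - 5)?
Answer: 1156/9 ≈ 128.44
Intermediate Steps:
u(s, Y) = -5/3 - Y/3 (u(s, Y) = (5 + Y)/(-3) = (5 + Y)*(-1/3) = -5/3 - Y/3)
k = -5/3 (k = (-5/3 - 1/3*0) - 1*0 = (-5/3 + 0) + 0 = -5/3 + 0 = -5/3 ≈ -1.6667)
(k + 13)**2 = (-5/3 + 13)**2 = (34/3)**2 = 1156/9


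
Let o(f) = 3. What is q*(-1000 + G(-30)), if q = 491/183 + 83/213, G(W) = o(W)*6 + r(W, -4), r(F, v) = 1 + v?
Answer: -13108380/4331 ≈ -3026.6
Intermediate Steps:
G(W) = 15 (G(W) = 3*6 + (1 - 4) = 18 - 3 = 15)
q = 13308/4331 (q = 491*(1/183) + 83*(1/213) = 491/183 + 83/213 = 13308/4331 ≈ 3.0727)
q*(-1000 + G(-30)) = 13308*(-1000 + 15)/4331 = (13308/4331)*(-985) = -13108380/4331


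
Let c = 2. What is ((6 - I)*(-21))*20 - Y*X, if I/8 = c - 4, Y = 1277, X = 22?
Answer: -37334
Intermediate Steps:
I = -16 (I = 8*(2 - 4) = 8*(-2) = -16)
((6 - I)*(-21))*20 - Y*X = ((6 - 1*(-16))*(-21))*20 - 1277*22 = ((6 + 16)*(-21))*20 - 1*28094 = (22*(-21))*20 - 28094 = -462*20 - 28094 = -9240 - 28094 = -37334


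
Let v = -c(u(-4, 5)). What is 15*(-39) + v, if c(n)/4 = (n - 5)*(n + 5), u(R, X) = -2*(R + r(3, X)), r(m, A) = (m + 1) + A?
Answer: -885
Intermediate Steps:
r(m, A) = 1 + A + m (r(m, A) = (1 + m) + A = 1 + A + m)
u(R, X) = -8 - 2*R - 2*X (u(R, X) = -2*(R + (1 + X + 3)) = -2*(R + (4 + X)) = -2*(4 + R + X) = -8 - 2*R - 2*X)
c(n) = 4*(-5 + n)*(5 + n) (c(n) = 4*((n - 5)*(n + 5)) = 4*((-5 + n)*(5 + n)) = 4*(-5 + n)*(5 + n))
v = -300 (v = -(-100 + 4*(-8 - 2*(-4) - 2*5)²) = -(-100 + 4*(-8 + 8 - 10)²) = -(-100 + 4*(-10)²) = -(-100 + 4*100) = -(-100 + 400) = -1*300 = -300)
15*(-39) + v = 15*(-39) - 300 = -585 - 300 = -885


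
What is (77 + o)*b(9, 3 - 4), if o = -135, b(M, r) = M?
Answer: -522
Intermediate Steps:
(77 + o)*b(9, 3 - 4) = (77 - 135)*9 = -58*9 = -522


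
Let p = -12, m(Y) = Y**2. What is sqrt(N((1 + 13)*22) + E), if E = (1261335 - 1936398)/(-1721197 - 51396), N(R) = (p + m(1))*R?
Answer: I*sqrt(10644190565134453)/1772593 ≈ 58.203*I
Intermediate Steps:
N(R) = -11*R (N(R) = (-12 + 1**2)*R = (-12 + 1)*R = -11*R)
E = 675063/1772593 (E = -675063/(-1772593) = -675063*(-1/1772593) = 675063/1772593 ≈ 0.38083)
sqrt(N((1 + 13)*22) + E) = sqrt(-11*(1 + 13)*22 + 675063/1772593) = sqrt(-154*22 + 675063/1772593) = sqrt(-11*308 + 675063/1772593) = sqrt(-3388 + 675063/1772593) = sqrt(-6004870021/1772593) = I*sqrt(10644190565134453)/1772593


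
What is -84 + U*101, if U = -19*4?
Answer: -7760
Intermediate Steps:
U = -76
-84 + U*101 = -84 - 76*101 = -84 - 7676 = -7760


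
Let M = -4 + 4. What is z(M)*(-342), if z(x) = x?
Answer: 0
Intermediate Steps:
M = 0
z(M)*(-342) = 0*(-342) = 0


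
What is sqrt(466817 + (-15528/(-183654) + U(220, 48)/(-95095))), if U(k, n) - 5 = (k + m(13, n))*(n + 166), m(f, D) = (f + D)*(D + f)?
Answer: 2*sqrt(304328367654942300670)/51066015 ≈ 683.23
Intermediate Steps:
m(f, D) = (D + f)**2 (m(f, D) = (D + f)*(D + f) = (D + f)**2)
U(k, n) = 5 + (166 + n)*(k + (13 + n)**2) (U(k, n) = 5 + (k + (n + 13)**2)*(n + 166) = 5 + (k + (13 + n)**2)*(166 + n) = 5 + (166 + n)*(k + (13 + n)**2))
sqrt(466817 + (-15528/(-183654) + U(220, 48)/(-95095))) = sqrt(466817 + (-15528/(-183654) + (28059 + 48**3 + 166*220 + 192*48**2 + 4485*48 + 220*48)/(-95095))) = sqrt(466817 + (-15528*(-1/183654) + (28059 + 110592 + 36520 + 192*2304 + 215280 + 10560)*(-1/95095))) = sqrt(466817 + (2588/30609 + (28059 + 110592 + 36520 + 442368 + 215280 + 10560)*(-1/95095))) = sqrt(466817 + (2588/30609 + 843379*(-1/95095))) = sqrt(466817 + (2588/30609 - 843379/95095)) = sqrt(466817 - 1345730629/153198045) = sqrt(71514106042136/153198045) = 2*sqrt(304328367654942300670)/51066015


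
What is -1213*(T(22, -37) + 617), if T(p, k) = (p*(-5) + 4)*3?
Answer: -362687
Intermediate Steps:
T(p, k) = 12 - 15*p (T(p, k) = (-5*p + 4)*3 = (4 - 5*p)*3 = 12 - 15*p)
-1213*(T(22, -37) + 617) = -1213*((12 - 15*22) + 617) = -1213*((12 - 330) + 617) = -1213*(-318 + 617) = -1213*299 = -362687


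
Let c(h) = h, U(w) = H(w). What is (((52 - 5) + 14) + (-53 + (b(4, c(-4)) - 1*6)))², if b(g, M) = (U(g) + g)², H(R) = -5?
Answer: 9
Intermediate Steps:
U(w) = -5
b(g, M) = (-5 + g)²
(((52 - 5) + 14) + (-53 + (b(4, c(-4)) - 1*6)))² = (((52 - 5) + 14) + (-53 + ((-5 + 4)² - 1*6)))² = ((47 + 14) + (-53 + ((-1)² - 6)))² = (61 + (-53 + (1 - 6)))² = (61 + (-53 - 5))² = (61 - 58)² = 3² = 9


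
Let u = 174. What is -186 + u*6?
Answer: 858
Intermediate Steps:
-186 + u*6 = -186 + 174*6 = -186 + 1044 = 858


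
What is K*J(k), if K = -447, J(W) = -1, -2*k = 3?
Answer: 447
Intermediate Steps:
k = -3/2 (k = -1/2*3 = -3/2 ≈ -1.5000)
K*J(k) = -447*(-1) = 447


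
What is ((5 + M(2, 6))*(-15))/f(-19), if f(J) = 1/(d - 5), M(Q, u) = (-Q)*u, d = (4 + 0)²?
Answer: 1155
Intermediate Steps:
d = 16 (d = 4² = 16)
M(Q, u) = -Q*u
f(J) = 1/11 (f(J) = 1/(16 - 5) = 1/11)
((5 + M(2, 6))*(-15))/f(-19) = ((5 - 1*2*6)*(-15))/(1/11) = ((5 - 12)*(-15))*11 = -7*(-15)*11 = 105*11 = 1155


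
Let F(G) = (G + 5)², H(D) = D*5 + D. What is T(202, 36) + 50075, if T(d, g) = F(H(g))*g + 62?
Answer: 1808413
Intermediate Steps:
H(D) = 6*D (H(D) = 5*D + D = 6*D)
F(G) = (5 + G)²
T(d, g) = 62 + g*(5 + 6*g)² (T(d, g) = (5 + 6*g)²*g + 62 = g*(5 + 6*g)² + 62 = 62 + g*(5 + 6*g)²)
T(202, 36) + 50075 = (62 + 36*(5 + 6*36)²) + 50075 = (62 + 36*(5 + 216)²) + 50075 = (62 + 36*221²) + 50075 = (62 + 36*48841) + 50075 = (62 + 1758276) + 50075 = 1758338 + 50075 = 1808413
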